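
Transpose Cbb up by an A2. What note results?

Db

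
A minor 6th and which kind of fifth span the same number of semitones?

augmented

A minor sixth spans 8 semitones.
A fifth spanning 8 semitones is augmented (the perfect fifth is 7).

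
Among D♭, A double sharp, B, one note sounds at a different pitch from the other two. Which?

Db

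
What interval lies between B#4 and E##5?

augmented fourth

The letter names run B→E, a span of 3 letter steps, so the interval is some kind of fourth.
B# to E## is 6 semitones. A perfect fourth is 5, so 6 makes it augmented.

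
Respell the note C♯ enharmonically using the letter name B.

B##

Plain B sits 2 semitones below C#, so on the letter B the same pitch needs a double sharp: B##.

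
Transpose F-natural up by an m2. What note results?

A second above F lands on the letter G.
A minor second spans 1 semitone, so F moves to pitch class 6. On the letter G that is Gb.

Gb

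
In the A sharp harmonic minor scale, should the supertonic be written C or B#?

B#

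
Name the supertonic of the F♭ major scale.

Gb

The Fb major scale runs Fb Gb Ab Bbb Cb Db Eb.
Degree 2 is Gb.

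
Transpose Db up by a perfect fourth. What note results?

A fourth above D lands on the letter G.
A perfect fourth spans 5 semitones, so Db moves to pitch class 6. On the letter G that is Gb.

Gb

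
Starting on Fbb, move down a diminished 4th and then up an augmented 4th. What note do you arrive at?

A diminished fourth down from Fbb is Cb (letter C, 4 semitones down).
An augmented fourth up from Cb is F (letter F, 6 semitones up).

F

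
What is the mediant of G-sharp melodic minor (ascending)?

B

Degree 3 takes the letter 2 steps above G, which is B.
In melodic minor (ascending), degree 3 sits 3 semitones above the tonic. G# + 3 semitones is pitch class 11, spelled on B as B.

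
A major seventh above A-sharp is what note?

G##

A seventh above A lands on the letter G.
A major seventh spans 11 semitones, so A# moves to pitch class 9. On the letter G that is G##.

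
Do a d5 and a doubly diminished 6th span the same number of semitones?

Yes

A diminished fifth spans 6 semitones; a doubly diminished sixth spans 6.
They are enharmonically equivalent.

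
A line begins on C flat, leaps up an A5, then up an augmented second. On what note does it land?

A#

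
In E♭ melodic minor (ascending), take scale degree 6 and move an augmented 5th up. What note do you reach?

Scale degree 6 of Eb melodic minor (ascending) is C.
An augmented fifth (8 semitones) above C lands on the letter G, giving G#.

G#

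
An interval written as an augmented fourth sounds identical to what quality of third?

doubly augmented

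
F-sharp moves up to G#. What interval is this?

major second

The letter names run F→G, a span of 1 letter step, so the interval is some kind of second.
F# to G# is 2 semitones. A major second is 2, so 2 makes it major.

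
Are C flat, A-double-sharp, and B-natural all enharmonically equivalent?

Yes

Cb = pitch class 11 and A## = pitch class 11 and B = pitch class 11 — the same pitch class, so they are enharmonic equivalents.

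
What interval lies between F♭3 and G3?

The letter names run F→G, a span of 1 letter step, so the interval is some kind of second.
Fb to G is 3 semitones. A major second is 2, so 3 makes it augmented.

augmented second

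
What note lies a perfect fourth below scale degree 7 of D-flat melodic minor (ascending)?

G

Scale degree 7 of Db melodic minor (ascending) is C.
A perfect fourth (5 semitones) below C lands on the letter G, giving G.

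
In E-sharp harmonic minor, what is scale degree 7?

The E# harmonic minor scale runs E# F## G# A# B# C# D##.
Degree 7 is D##.

D##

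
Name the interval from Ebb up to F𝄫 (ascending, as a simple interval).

Counting letters E–F gives a second.
Ebb→Fbb = 1 semitone, 1 narrower than the major second (2), so minor.

minor second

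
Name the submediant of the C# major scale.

A#

The C# major scale runs C# D# E# F# G# A# B#.
Degree 6 is A#.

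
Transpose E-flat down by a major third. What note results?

A third below E lands on the letter C.
A major third spans 4 semitones, so Eb moves to pitch class 11. On the letter C that is Cb.

Cb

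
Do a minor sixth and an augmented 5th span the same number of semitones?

A minor sixth spans 8 semitones; an augmented fifth spans 8.
They are enharmonically equivalent.

Yes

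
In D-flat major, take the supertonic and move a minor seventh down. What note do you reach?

F

The supertonic of Db major is Eb.
A minor seventh (10 semitones) below Eb lands on the letter F, giving F.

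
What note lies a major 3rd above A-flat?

C

A third above A lands on the letter C.
A major third spans 4 semitones, so Ab moves to pitch class 0. On the letter C that is C.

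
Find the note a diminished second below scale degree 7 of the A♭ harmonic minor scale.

F##

Scale degree 7 of Ab harmonic minor is G.
A diminished second (0 semitones) below G lands on the letter F, giving F##.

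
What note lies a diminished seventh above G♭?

A seventh above G lands on the letter F.
A diminished seventh spans 9 semitones, so Gb moves to pitch class 3. On the letter F that is Fbb.

Fbb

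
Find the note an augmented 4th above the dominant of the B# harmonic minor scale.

B##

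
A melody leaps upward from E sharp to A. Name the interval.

The letter names run E→A, a span of 3 letter steps, so the interval is some kind of fourth.
E# to A is 4 semitones. A perfect fourth is 5, so 4 makes it diminished.

diminished fourth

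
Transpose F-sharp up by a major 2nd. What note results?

F up a major second is G, so the target letter is G.
From F#, a major second is 2 semitones up: G#.

G#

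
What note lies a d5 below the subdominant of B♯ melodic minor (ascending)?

A##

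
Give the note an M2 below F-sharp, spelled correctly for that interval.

A second below F lands on the letter E.
A major second spans 2 semitones, so F# moves to pitch class 4. On the letter E that is E.

E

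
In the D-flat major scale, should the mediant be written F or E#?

F

Each scale degree takes a distinct letter name. Degree 3 of a scale on D must use the letter F.
F and E# are enharmonically the same pitch, but only F uses the letter F, so it is the correct spelling here.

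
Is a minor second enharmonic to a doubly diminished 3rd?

A minor second spans 1 semitone; a doubly diminished third spans 1.
They are enharmonically equivalent.

Yes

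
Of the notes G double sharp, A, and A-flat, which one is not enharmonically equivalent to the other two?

In 12-tone equal temperament, enharmonic equivalents share a pitch class. G## is pitch class 9; A is pitch class 9; Ab is pitch class 8.
G## and A share pitch class 9, while Ab is pitch class 8.

Ab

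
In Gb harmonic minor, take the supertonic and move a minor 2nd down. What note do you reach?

The supertonic of Gb harmonic minor is Ab.
A minor second (1 semitone) below Ab lands on the letter G, giving G.

G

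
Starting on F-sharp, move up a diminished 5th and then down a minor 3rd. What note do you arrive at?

A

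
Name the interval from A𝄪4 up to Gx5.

The letter names run A→G, a span of 6 letter steps, so the interval is some kind of seventh.
A## to G## is 10 semitones. A major seventh is 11, so 10 makes it minor.

minor seventh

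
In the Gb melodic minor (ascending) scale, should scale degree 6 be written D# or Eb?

Eb

Each scale degree takes a distinct letter name. Degree 6 of a scale on G must use the letter E.
Eb and D# are enharmonically the same pitch, but only Eb uses the letter E, so it is the correct spelling here.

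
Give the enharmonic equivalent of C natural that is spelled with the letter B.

B#

Plain B sits 1 semitone below C, so on the letter B the same pitch needs a sharp: B#.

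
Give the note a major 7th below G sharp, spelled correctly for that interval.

A seventh below G lands on the letter A.
A major seventh spans 11 semitones, so G# moves to pitch class 9. On the letter A that is A.

A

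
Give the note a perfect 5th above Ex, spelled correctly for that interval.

B##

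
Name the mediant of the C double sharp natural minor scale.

Degree 3 takes the letter 2 steps above C, which is E.
In natural minor, degree 3 sits 3 semitones above the tonic. C## + 3 semitones is pitch class 5, spelled on E as E#.

E#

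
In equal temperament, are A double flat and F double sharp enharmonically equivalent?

Yes

Abb is pitch class 7; F## is pitch class 7.
All spellings map to pitch class 7, so they are enharmonically equivalent.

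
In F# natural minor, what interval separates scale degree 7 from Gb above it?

diminished third

Scale degree 7 of F# natural minor is E.
E up to Gb: letters E→G make it a third; 2 semitones makes it diminished.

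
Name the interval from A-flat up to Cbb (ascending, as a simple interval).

The letter names run A→C, a span of 2 letter steps, so the interval is some kind of third.
Ab to Cbb is 2 semitones. A major third is 4, so 2 makes it diminished.

diminished third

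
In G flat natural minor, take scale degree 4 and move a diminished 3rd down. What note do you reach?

Scale degree 4 of Gb natural minor is Cb.
A diminished third (2 semitones) below Cb lands on the letter A, giving A.

A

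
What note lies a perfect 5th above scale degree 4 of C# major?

C#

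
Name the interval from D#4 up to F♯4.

minor third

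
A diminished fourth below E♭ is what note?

A fourth below E lands on the letter B.
A diminished fourth spans 4 semitones, so Eb moves to pitch class 11. On the letter B that is B.

B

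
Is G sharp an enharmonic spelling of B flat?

Two spellings are enharmonically equivalent only if they share a pitch class.
Here G# → 8, Bb → 10; 8 ≠ 10, so they are not.

No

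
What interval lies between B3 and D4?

minor third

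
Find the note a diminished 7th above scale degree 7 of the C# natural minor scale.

Ab

Scale degree 7 of C# natural minor is B.
A diminished seventh (9 semitones) above B lands on the letter A, giving Ab.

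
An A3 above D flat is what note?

A third above D lands on the letter F.
An augmented third spans 5 semitones, so Db moves to pitch class 6. On the letter F that is F#.

F#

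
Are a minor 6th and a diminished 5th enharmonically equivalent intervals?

No

A minor sixth spans 8 semitones; a diminished fifth spans 6.
The spans differ, so they are not enharmonic equivalents.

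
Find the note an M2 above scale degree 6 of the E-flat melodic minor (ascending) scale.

D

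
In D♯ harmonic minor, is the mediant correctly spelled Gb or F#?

F#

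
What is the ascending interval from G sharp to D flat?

Counting letters G–A–B–C–D gives a fifth.
G#→Db = 5 semitones, 2 narrower than the perfect fifth (7), so doubly diminished.

doubly diminished fifth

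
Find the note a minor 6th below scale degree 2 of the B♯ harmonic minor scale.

Scale degree 2 of B# harmonic minor is C##.
A minor sixth (8 semitones) below C## lands on the letter E, giving E##.

E##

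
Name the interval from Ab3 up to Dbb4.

The letter names run A→D, a span of 3 letter steps, so the interval is some kind of fourth.
Ab to Dbb is 4 semitones. A perfect fourth is 5, so 4 makes it diminished.

diminished fourth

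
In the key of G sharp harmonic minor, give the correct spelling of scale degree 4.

C#

Degree 4 takes the letter 3 steps above G, which is C.
In harmonic minor, degree 4 sits 5 semitones above the tonic. G# + 5 semitones is pitch class 1, spelled on C as C#.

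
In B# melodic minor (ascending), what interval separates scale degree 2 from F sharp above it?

Scale degree 2 of B# melodic minor (ascending) is C##.
C## up to F#: letters C→F make it a fourth; 4 semitones makes it diminished.

diminished fourth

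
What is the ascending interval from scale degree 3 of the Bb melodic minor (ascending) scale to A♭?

Scale degree 3 of Bb melodic minor (ascending) is Db.
Db up to Ab: letters D→A make it a fifth; 7 semitones makes it perfect.

perfect fifth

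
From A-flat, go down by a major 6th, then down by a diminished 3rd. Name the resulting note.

A

A major sixth down from Ab is Cb (letter C, 9 semitones down).
A diminished third down from Cb is A (letter A, 2 semitones down).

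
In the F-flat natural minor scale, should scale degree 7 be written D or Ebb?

Ebb

Each scale degree takes a distinct letter name. Degree 7 of a scale on F must use the letter E.
Ebb and D are enharmonically the same pitch, but only Ebb uses the letter E, so it is the correct spelling here.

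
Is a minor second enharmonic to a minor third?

No

A minor second spans 1 semitone; a minor third spans 3.
The spans differ, so they are not enharmonic equivalents.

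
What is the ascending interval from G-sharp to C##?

Counting letters G–A–B–C gives a fourth.
G#→C## = 6 semitones, 1 wider than the perfect fourth (5), so augmented.

augmented fourth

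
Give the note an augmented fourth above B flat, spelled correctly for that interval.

A fourth above B lands on the letter E.
An augmented fourth spans 6 semitones, so Bb moves to pitch class 4. On the letter E that is E.

E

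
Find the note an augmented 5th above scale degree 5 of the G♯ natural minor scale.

Scale degree 5 of G# natural minor is D#.
An augmented fifth (8 semitones) above D# lands on the letter A, giving A##.

A##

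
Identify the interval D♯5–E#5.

The letter names run D→E, a span of 1 letter step, so the interval is some kind of second.
D# to E# is 2 semitones. A major second is 2, so 2 makes it major.

major second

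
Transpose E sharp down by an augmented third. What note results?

C

A third below E lands on the letter C.
An augmented third spans 5 semitones, so E# moves to pitch class 0. On the letter C that is C.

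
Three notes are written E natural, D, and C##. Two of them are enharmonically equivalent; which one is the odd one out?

In 12-tone equal temperament, enharmonic equivalents share a pitch class. E is pitch class 4; D is pitch class 2; C## is pitch class 2.
D and C## share pitch class 2, while E is pitch class 4.

E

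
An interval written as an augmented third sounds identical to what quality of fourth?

perfect

An augmented third spans 5 semitones.
A fourth spanning 5 semitones is perfect (the perfect fourth is 5).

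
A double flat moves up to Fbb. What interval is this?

The letter names run A→F, a span of 5 letter steps, so the interval is some kind of sixth.
Abb to Fbb is 8 semitones. A major sixth is 9, so 8 makes it minor.

minor sixth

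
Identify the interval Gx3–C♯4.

Counting letters G–A–B–C gives a fourth.
G##→C# = 4 semitones, 1 narrower than the perfect fourth (5), so diminished.

diminished fourth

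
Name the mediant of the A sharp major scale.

Degree 3 takes the letter 2 steps above A, which is C.
In major, degree 3 sits 4 semitones above the tonic. A# + 4 semitones is pitch class 2, spelled on C as C##.

C##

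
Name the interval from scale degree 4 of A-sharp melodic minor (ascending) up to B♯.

major sixth

Scale degree 4 of A# melodic minor (ascending) is D#.
D# up to B#: letters D→B make it a sixth; 9 semitones makes it major.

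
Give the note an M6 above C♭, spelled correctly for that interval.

C up a major sixth is A, so the target letter is A.
From Cb, a major sixth is 9 semitones up: Ab.

Ab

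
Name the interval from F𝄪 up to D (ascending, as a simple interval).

diminished sixth

Counting letters F–G–A–B–C–D gives a sixth.
F##→D = 7 semitones, 2 narrower than the major sixth (9), so diminished.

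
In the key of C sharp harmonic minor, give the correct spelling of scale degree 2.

D#

Degree 2 takes the letter 1 step above C, which is D.
In harmonic minor, degree 2 sits 2 semitones above the tonic. C# + 2 semitones is pitch class 3, spelled on D as D#.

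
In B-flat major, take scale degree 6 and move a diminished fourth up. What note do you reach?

Cb

Scale degree 6 of Bb major is G.
A diminished fourth (4 semitones) above G lands on the letter C, giving Cb.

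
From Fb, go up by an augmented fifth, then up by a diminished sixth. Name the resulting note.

Abb

An augmented fifth up from Fb is C (letter C, 8 semitones up).
A diminished sixth up from C is Abb (letter A, 7 semitones up).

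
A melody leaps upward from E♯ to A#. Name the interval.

perfect fourth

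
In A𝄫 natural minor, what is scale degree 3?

The Abb natural minor scale runs Abb Bbb Cbb Dbb Ebb Fbb Gbb.
Degree 3 is Cbb.

Cbb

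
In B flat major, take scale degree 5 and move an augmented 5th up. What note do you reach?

Scale degree 5 of Bb major is F.
An augmented fifth (8 semitones) above F lands on the letter C, giving C#.

C#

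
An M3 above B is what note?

A third above B lands on the letter D.
A major third spans 4 semitones, so B moves to pitch class 3. On the letter D that is D#.

D#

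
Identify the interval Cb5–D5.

Counting letters C–D gives a second.
Cb→D = 3 semitones, 1 wider than the major second (2), so augmented.

augmented second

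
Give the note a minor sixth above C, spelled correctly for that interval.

Ab

C up a major sixth is A, so the target letter is A.
From C, a minor sixth is 8 semitones up: Ab.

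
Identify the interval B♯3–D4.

diminished third

The letter names run B→D, a span of 2 letter steps, so the interval is some kind of third.
B# to D is 2 semitones. A major third is 4, so 2 makes it diminished.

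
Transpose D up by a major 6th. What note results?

B

D up a major sixth is B, so the target letter is B.
From D, a major sixth is 9 semitones up: B.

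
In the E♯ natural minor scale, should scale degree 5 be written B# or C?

Each scale degree takes a distinct letter name. Degree 5 of a scale on E must use the letter B.
B# and C are enharmonically the same pitch, but only B# uses the letter B, so it is the correct spelling here.

B#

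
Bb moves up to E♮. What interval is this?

The letter names run B→E, a span of 3 letter steps, so the interval is some kind of fourth.
Bb to E is 6 semitones. A perfect fourth is 5, so 6 makes it augmented.

augmented fourth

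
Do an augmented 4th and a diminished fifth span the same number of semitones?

An augmented fourth spans 6 semitones; a diminished fifth spans 6.
They are enharmonically equivalent.

Yes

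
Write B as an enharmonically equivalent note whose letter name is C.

Cb

Plain C sits 1 semitone above B, so on the letter C the same pitch needs a flat: Cb.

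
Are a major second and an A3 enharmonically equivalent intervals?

A major second spans 2 semitones; an augmented third spans 5.
The spans differ, so they are not enharmonic equivalents.

No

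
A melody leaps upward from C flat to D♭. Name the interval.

major second

Counting letters C–D gives a second.
Cb→Db = 2 semitones, exactly the major second.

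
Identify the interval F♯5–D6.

minor sixth

Counting letters F–G–A–B–C–D gives a sixth.
F#→D = 8 semitones, 1 narrower than the major sixth (9), so minor.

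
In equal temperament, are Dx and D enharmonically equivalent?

No

Two spellings are enharmonically equivalent only if they share a pitch class.
Here D## → 4, D → 2; 2 ≠ 4, so they are not.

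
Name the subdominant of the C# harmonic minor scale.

Degree 4 takes the letter 3 steps above C, which is F.
In harmonic minor, degree 4 sits 5 semitones above the tonic. C# + 5 semitones is pitch class 6, spelled on F as F#.

F#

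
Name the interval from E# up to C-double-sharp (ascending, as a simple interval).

Counting letters E–F–G–A–B–C gives a sixth.
E#→C## = 9 semitones, exactly the major sixth.

major sixth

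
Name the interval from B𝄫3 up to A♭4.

Counting letters B–C–D–E–F–G–A gives a seventh.
Bbb→Ab = 11 semitones, exactly the major seventh.

major seventh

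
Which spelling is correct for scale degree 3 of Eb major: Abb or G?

G

Each scale degree takes a distinct letter name. Degree 3 of a scale on E must use the letter G.
G and Abb are enharmonically the same pitch, but only G uses the letter G, so it is the correct spelling here.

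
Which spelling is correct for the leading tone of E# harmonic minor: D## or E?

Each scale degree takes a distinct letter name. Degree 7 of a scale on E must use the letter D.
D## and E are enharmonically the same pitch, but only D## uses the letter D, so it is the correct spelling here.

D##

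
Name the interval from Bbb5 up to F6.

Counting letters B–C–D–E–F gives a fifth.
Bbb→F = 8 semitones, 1 wider than the perfect fifth (7), so augmented.

augmented fifth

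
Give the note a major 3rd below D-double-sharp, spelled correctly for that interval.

A third below D lands on the letter B.
A major third spans 4 semitones, so D## moves to pitch class 0. On the letter B that is B#.

B#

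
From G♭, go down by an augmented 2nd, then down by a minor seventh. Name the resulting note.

An augmented second down from Gb is Fbb (letter F, 3 semitones down).
A minor seventh down from Fbb is Gbb (letter G, 10 semitones down).

Gbb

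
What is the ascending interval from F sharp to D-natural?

minor sixth

The letter names run F→D, a span of 5 letter steps, so the interval is some kind of sixth.
F# to D is 8 semitones. A major sixth is 9, so 8 makes it minor.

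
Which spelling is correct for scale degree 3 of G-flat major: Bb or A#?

Each scale degree takes a distinct letter name. Degree 3 of a scale on G must use the letter B.
Bb and A# are enharmonically the same pitch, but only Bb uses the letter B, so it is the correct spelling here.

Bb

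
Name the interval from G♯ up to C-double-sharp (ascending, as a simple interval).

augmented fourth

The letter names run G→C, a span of 3 letter steps, so the interval is some kind of fourth.
G# to C## is 6 semitones. A perfect fourth is 5, so 6 makes it augmented.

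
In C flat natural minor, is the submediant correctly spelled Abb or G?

Each scale degree takes a distinct letter name. Degree 6 of a scale on C must use the letter A.
Abb and G are enharmonically the same pitch, but only Abb uses the letter A, so it is the correct spelling here.

Abb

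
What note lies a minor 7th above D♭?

Cb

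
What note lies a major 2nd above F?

G

F up a major second is G, so the target letter is G.
From F, a major second is 2 semitones up: G.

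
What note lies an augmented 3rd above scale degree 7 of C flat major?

D#

Scale degree 7 of Cb major is Bb.
An augmented third (5 semitones) above Bb lands on the letter D, giving D#.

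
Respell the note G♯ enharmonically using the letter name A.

Ab

G# is pitch class 8. The letter A alone is pitch class 9.
To reach pitch class 8 from A requires an offset of -1 semitone, i.e. flat: Ab.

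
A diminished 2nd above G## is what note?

A

G up a major second is A, so the target letter is A.
From G##, a diminished second is 0 semitones up: A.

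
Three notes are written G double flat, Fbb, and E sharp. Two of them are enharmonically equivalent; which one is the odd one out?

In 12-tone equal temperament, enharmonic equivalents share a pitch class. Gbb is pitch class 5; Fbb is pitch class 3; E# is pitch class 5.
Gbb and E# share pitch class 5, while Fbb is pitch class 3.

Fbb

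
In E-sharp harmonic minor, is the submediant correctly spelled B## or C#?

Each scale degree takes a distinct letter name. Degree 6 of a scale on E must use the letter C.
C# and B## are enharmonically the same pitch, but only C# uses the letter C, so it is the correct spelling here.

C#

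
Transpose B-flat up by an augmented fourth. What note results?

A fourth above B lands on the letter E.
An augmented fourth spans 6 semitones, so Bb moves to pitch class 4. On the letter E that is E.

E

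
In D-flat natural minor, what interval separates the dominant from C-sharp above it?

The dominant of Db natural minor is Ab.
Ab up to C#: letters A→C make it a third; 5 semitones makes it augmented.

augmented third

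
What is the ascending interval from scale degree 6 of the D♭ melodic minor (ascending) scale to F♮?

perfect fifth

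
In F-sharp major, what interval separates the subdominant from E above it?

perfect fourth

The subdominant of F# major is B.
B up to E: letters B→E make it a fourth; 5 semitones makes it perfect.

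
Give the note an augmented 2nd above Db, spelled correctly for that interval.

E

D up a major second is E, so the target letter is E.
From Db, an augmented second is 3 semitones up: E.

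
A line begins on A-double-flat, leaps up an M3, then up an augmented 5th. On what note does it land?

A major third up from Abb is Cb (letter C, 4 semitones up).
An augmented fifth up from Cb is G (letter G, 8 semitones up).

G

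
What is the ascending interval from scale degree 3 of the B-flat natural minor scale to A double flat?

diminished fifth

Scale degree 3 of Bb natural minor is Db.
Db up to Abb: letters D→A make it a fifth; 6 semitones makes it diminished.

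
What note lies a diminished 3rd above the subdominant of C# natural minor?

The subdominant of C# natural minor is F#.
A diminished third (2 semitones) above F# lands on the letter A, giving Ab.

Ab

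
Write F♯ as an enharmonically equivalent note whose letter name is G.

Plain G sits 1 semitone above F#, so on the letter G the same pitch needs a flat: Gb.

Gb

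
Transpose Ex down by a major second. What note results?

E down a major second is D, so the target letter is D.
From E##, a major second is 2 semitones down: D##.

D##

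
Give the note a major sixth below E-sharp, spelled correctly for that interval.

G#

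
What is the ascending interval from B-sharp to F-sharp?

diminished fifth

Counting letters B–C–D–E–F gives a fifth.
B#→F# = 6 semitones, 1 narrower than the perfect fifth (7), so diminished.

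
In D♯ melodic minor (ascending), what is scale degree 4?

The D# melodic minor (ascending) scale runs D# E# F# G# A# B# C##.
Degree 4 is G#.

G#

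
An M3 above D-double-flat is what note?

Fb

A third above D lands on the letter F.
A major third spans 4 semitones, so Dbb moves to pitch class 4. On the letter F that is Fb.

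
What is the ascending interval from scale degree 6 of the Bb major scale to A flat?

minor second

Scale degree 6 of Bb major is G.
G up to Ab: letters G→A make it a second; 1 semitone makes it minor.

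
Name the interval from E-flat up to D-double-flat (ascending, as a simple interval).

diminished seventh

The letter names run E→D, a span of 6 letter steps, so the interval is some kind of seventh.
Eb to Dbb is 9 semitones. A major seventh is 11, so 9 makes it diminished.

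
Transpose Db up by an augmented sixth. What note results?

B

A sixth above D lands on the letter B.
An augmented sixth spans 10 semitones, so Db moves to pitch class 11. On the letter B that is B.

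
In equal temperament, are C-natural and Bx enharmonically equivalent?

No

Two spellings are enharmonically equivalent only if they share a pitch class.
Here C → 0, B## → 1; 0 ≠ 1, so they are not.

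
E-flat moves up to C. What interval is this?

major sixth

The letter names run E→C, a span of 5 letter steps, so the interval is some kind of sixth.
Eb to C is 9 semitones. A major sixth is 9, so 9 makes it major.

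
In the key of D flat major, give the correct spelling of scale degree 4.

Gb

The Db major scale runs Db Eb F Gb Ab Bb C.
Degree 4 is Gb.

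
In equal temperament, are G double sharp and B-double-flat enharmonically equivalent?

Yes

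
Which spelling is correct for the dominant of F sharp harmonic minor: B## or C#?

C#

Each scale degree takes a distinct letter name. Degree 5 of a scale on F must use the letter C.
C# and B## are enharmonically the same pitch, but only C# uses the letter C, so it is the correct spelling here.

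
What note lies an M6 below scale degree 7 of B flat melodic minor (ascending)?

Scale degree 7 of Bb melodic minor (ascending) is A.
A major sixth (9 semitones) below A lands on the letter C, giving C.

C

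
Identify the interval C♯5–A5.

minor sixth

The letter names run C→A, a span of 5 letter steps, so the interval is some kind of sixth.
C# to A is 8 semitones. A major sixth is 9, so 8 makes it minor.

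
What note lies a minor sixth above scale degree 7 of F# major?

C#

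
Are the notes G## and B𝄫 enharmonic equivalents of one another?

G## is pitch class 9; Bbb is pitch class 9.
All spellings map to pitch class 9, so they are enharmonically equivalent.

Yes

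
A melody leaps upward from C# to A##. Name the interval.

augmented sixth

Counting letters C–D–E–F–G–A gives a sixth.
C#→A## = 10 semitones, 1 wider than the major sixth (9), so augmented.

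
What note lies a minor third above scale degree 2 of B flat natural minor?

Eb

Scale degree 2 of Bb natural minor is C.
A minor third (3 semitones) above C lands on the letter E, giving Eb.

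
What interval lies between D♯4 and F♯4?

minor third

Counting letters D–E–F gives a third.
D#→F# = 3 semitones, 1 narrower than the major third (4), so minor.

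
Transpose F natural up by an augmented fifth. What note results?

C#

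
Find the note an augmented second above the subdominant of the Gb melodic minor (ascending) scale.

D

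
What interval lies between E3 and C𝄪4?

Counting letters E–F–G–A–B–C gives a sixth.
E→C## = 10 semitones, 1 wider than the major sixth (9), so augmented.

augmented sixth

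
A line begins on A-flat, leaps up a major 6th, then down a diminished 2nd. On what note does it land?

A major sixth up from Ab is F (letter F, 9 semitones up).
A diminished second down from F is E# (letter E, 0 semitones down).

E#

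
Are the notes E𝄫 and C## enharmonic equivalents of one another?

Yes

Ebb is pitch class 2; C## is pitch class 2.
All spellings map to pitch class 2, so they are enharmonically equivalent.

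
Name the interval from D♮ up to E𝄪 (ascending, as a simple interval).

doubly augmented second

Counting letters D–E gives a second.
D→E## = 4 semitones, 2 wider than the major second (2), so doubly augmented.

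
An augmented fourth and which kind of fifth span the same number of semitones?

diminished

An augmented fourth spans 6 semitones.
A fifth spanning 6 semitones is diminished (the perfect fifth is 7).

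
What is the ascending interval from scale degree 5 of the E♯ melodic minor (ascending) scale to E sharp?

perfect fourth

Scale degree 5 of E# melodic minor (ascending) is B#.
B# up to E#: letters B→E make it a fourth; 5 semitones makes it perfect.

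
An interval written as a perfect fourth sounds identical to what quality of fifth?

doubly diminished

A perfect fourth spans 5 semitones.
A fifth spanning 5 semitones is doubly diminished (the perfect fifth is 7).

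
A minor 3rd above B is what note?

D

A third above B lands on the letter D.
A minor third spans 3 semitones, so B moves to pitch class 2. On the letter D that is D.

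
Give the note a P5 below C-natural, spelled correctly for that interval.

A fifth below C lands on the letter F.
A perfect fifth spans 7 semitones, so C moves to pitch class 5. On the letter F that is F.

F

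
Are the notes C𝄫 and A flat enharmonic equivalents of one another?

Two spellings are enharmonically equivalent only if they share a pitch class.
Here Cbb → 10, Ab → 8; 8 ≠ 10, so they are not.

No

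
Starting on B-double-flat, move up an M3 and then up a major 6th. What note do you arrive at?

Bb

A major third up from Bbb is Db (letter D, 4 semitones up).
A major sixth up from Db is Bb (letter B, 9 semitones up).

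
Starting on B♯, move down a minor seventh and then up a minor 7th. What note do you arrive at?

B#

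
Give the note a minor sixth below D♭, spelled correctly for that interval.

F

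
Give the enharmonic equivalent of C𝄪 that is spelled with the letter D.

D

C## is pitch class 2. The letter D alone is pitch class 2.
Pitch class 2 on D needs no accidental: D.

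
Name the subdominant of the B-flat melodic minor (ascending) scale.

Eb

The Bb melodic minor (ascending) scale runs Bb C Db Eb F G A.
Degree 4 is Eb.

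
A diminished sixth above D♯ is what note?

Bb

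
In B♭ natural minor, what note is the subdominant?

The Bb natural minor scale runs Bb C Db Eb F Gb Ab.
Degree 4 is Eb.

Eb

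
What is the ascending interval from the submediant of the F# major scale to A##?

augmented fifth

The submediant of F# major is D#.
D# up to A##: letters D→A make it a fifth; 8 semitones makes it augmented.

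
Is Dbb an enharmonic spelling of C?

Dbb is pitch class 0; C is pitch class 0.
All spellings map to pitch class 0, so they are enharmonically equivalent.

Yes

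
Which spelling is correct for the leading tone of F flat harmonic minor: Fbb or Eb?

Each scale degree takes a distinct letter name. Degree 7 of a scale on F must use the letter E.
Eb and Fbb are enharmonically the same pitch, but only Eb uses the letter E, so it is the correct spelling here.

Eb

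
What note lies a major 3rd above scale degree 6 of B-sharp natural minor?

Scale degree 6 of B# natural minor is G#.
A major third (4 semitones) above G# lands on the letter B, giving B#.

B#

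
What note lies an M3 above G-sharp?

B#

G up a major third is B, so the target letter is B.
From G#, a major third is 4 semitones up: B#.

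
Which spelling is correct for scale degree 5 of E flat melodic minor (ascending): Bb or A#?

Each scale degree takes a distinct letter name. Degree 5 of a scale on E must use the letter B.
Bb and A# are enharmonically the same pitch, but only Bb uses the letter B, so it is the correct spelling here.

Bb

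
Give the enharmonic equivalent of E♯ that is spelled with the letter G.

Plain G sits 2 semitones above E#, so on the letter G the same pitch needs a double flat: Gbb.

Gbb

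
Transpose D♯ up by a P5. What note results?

A fifth above D lands on the letter A.
A perfect fifth spans 7 semitones, so D# moves to pitch class 10. On the letter A that is A#.

A#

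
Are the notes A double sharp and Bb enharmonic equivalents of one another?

No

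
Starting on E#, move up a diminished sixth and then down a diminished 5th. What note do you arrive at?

F#

A diminished sixth up from E# is C (letter C, 7 semitones up).
A diminished fifth down from C is F# (letter F, 6 semitones down).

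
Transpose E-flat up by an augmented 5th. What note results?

E up a perfect fifth is B, so the target letter is B.
From Eb, an augmented fifth is 8 semitones up: B.

B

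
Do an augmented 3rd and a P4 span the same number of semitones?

An augmented third spans 5 semitones; a perfect fourth spans 5.
They are enharmonically equivalent.

Yes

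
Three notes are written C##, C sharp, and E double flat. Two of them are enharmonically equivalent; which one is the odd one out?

In 12-tone equal temperament, enharmonic equivalents share a pitch class. C## is pitch class 2; C# is pitch class 1; Ebb is pitch class 2.
C## and Ebb share pitch class 2, while C# is pitch class 1.

C#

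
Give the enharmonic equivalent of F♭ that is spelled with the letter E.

Plain E sits at the same pitch as Fb, so on the letter E the same pitch needs a natural: E.

E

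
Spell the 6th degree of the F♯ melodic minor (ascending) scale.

Degree 6 takes the letter 5 steps above F, which is D.
In melodic minor (ascending), degree 6 sits 9 semitones above the tonic. F# + 9 semitones is pitch class 3, spelled on D as D#.

D#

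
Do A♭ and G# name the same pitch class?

Yes

Ab = pitch class 8 and G# = pitch class 8 — the same pitch class, so they are enharmonic equivalents.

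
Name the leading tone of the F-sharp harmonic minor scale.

Degree 7 takes the letter 6 steps above F, which is E.
In harmonic minor, degree 7 sits 11 semitones above the tonic. F# + 11 semitones is pitch class 5, spelled on E as E#.

E#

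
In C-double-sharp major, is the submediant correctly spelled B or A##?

A##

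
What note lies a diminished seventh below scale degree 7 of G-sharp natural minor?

Scale degree 7 of G# natural minor is F#.
A diminished seventh (9 semitones) below F# lands on the letter G, giving G##.

G##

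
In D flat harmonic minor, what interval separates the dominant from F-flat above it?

The dominant of Db harmonic minor is Ab.
Ab up to Fb: letters A→F make it a sixth; 8 semitones makes it minor.

minor sixth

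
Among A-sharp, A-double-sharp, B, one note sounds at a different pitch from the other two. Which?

A#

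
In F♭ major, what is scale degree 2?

Gb

The Fb major scale runs Fb Gb Ab Bbb Cb Db Eb.
Degree 2 is Gb.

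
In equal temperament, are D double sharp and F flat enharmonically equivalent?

D## is pitch class 4; Fb is pitch class 4.
All spellings map to pitch class 4, so they are enharmonically equivalent.

Yes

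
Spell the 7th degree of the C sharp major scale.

B#

The C# major scale runs C# D# E# F# G# A# B#.
Degree 7 is B#.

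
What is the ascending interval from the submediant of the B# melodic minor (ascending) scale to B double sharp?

major third

The submediant of B# melodic minor (ascending) is G##.
G## up to B##: letters G→B make it a third; 4 semitones makes it major.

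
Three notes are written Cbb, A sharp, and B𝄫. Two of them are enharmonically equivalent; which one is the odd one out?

Bbb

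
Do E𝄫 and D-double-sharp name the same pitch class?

Ebb is pitch class 2; D## is pitch class 4.
The pitch classes differ (2 vs. 4), so they are not enharmonic equivalents.

No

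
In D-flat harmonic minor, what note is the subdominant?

Gb

The Db harmonic minor scale runs Db Eb Fb Gb Ab Bbb C.
Degree 4 is Gb.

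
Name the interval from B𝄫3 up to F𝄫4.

The letter names run B→F, a span of 4 letter steps, so the interval is some kind of fifth.
Bbb to Fbb is 6 semitones. A perfect fifth is 7, so 6 makes it diminished.

diminished fifth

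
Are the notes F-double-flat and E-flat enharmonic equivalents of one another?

Yes

Fbb = pitch class 3 and Eb = pitch class 3 — the same pitch class, so they are enharmonic equivalents.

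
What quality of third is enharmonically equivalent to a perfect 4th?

augmented

A perfect fourth spans 5 semitones.
A third spanning 5 semitones is augmented (the major third is 4).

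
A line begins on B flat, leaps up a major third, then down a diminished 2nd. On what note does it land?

A major third up from Bb is D (letter D, 4 semitones up).
A diminished second down from D is C## (letter C, 0 semitones down).

C##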